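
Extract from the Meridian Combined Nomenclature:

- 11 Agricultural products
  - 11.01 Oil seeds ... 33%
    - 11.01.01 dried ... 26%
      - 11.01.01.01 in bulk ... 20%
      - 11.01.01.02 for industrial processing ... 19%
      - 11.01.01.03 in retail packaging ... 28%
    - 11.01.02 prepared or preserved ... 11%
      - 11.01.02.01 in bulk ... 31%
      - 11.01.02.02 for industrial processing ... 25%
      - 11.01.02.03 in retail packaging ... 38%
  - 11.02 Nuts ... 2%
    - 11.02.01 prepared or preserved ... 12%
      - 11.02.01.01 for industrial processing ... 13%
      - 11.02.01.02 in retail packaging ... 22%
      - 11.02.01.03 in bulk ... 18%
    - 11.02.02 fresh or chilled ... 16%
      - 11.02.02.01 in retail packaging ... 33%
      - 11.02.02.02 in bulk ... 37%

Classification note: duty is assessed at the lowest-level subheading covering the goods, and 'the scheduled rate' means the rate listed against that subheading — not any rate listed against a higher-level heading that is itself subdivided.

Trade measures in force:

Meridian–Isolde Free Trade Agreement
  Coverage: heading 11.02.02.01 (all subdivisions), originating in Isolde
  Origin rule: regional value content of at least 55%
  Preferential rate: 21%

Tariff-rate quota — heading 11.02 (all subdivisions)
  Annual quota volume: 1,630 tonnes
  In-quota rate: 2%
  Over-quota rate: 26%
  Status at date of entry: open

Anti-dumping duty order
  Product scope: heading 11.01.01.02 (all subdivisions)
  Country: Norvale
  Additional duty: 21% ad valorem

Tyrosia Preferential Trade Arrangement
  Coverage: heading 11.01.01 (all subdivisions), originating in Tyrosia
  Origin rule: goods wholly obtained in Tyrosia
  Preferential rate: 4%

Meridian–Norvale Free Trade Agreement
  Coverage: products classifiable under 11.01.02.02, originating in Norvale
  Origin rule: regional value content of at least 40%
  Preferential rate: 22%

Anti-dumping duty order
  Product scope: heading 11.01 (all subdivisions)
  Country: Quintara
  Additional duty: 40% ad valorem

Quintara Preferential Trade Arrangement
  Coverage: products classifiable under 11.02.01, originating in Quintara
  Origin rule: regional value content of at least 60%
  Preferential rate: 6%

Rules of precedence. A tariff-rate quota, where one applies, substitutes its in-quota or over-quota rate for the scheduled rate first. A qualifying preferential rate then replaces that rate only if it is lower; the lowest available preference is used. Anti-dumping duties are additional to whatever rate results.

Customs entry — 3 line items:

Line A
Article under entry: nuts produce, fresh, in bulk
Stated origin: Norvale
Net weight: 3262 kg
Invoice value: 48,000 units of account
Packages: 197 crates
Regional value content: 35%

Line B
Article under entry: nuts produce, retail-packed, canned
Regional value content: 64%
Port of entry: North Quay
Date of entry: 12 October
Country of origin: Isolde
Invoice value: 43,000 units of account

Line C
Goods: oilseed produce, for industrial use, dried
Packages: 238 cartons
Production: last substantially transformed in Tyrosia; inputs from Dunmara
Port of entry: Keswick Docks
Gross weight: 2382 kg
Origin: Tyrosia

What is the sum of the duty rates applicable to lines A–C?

23%

Line A: nuts → 11.02; fresh → 11.02.02; in bulk → 11.02.02.02. Scheduled 37%. quota on 11.02 open → in-quota 2%; Norvale agreement on 11.01.02.02: 11.02.02.02 not covered. → 2%.
Line B: nuts → 11.02; canned → 11.02.01; retail-packed → 11.02.01.02. Scheduled 22%. quota on 11.02 open → in-quota 2%; Isolde agreement on 11.02.02.01: 11.02.01.02 not covered. → 2%.
Line C: oilseed → 11.01; dried → 11.01.01; for industrial use → 11.01.01.02. Scheduled 19%. Tyrosia agreement on 11.01.01: not wholly obtained. → 19%.
Sum: 2% + 2% + 19% = 23%.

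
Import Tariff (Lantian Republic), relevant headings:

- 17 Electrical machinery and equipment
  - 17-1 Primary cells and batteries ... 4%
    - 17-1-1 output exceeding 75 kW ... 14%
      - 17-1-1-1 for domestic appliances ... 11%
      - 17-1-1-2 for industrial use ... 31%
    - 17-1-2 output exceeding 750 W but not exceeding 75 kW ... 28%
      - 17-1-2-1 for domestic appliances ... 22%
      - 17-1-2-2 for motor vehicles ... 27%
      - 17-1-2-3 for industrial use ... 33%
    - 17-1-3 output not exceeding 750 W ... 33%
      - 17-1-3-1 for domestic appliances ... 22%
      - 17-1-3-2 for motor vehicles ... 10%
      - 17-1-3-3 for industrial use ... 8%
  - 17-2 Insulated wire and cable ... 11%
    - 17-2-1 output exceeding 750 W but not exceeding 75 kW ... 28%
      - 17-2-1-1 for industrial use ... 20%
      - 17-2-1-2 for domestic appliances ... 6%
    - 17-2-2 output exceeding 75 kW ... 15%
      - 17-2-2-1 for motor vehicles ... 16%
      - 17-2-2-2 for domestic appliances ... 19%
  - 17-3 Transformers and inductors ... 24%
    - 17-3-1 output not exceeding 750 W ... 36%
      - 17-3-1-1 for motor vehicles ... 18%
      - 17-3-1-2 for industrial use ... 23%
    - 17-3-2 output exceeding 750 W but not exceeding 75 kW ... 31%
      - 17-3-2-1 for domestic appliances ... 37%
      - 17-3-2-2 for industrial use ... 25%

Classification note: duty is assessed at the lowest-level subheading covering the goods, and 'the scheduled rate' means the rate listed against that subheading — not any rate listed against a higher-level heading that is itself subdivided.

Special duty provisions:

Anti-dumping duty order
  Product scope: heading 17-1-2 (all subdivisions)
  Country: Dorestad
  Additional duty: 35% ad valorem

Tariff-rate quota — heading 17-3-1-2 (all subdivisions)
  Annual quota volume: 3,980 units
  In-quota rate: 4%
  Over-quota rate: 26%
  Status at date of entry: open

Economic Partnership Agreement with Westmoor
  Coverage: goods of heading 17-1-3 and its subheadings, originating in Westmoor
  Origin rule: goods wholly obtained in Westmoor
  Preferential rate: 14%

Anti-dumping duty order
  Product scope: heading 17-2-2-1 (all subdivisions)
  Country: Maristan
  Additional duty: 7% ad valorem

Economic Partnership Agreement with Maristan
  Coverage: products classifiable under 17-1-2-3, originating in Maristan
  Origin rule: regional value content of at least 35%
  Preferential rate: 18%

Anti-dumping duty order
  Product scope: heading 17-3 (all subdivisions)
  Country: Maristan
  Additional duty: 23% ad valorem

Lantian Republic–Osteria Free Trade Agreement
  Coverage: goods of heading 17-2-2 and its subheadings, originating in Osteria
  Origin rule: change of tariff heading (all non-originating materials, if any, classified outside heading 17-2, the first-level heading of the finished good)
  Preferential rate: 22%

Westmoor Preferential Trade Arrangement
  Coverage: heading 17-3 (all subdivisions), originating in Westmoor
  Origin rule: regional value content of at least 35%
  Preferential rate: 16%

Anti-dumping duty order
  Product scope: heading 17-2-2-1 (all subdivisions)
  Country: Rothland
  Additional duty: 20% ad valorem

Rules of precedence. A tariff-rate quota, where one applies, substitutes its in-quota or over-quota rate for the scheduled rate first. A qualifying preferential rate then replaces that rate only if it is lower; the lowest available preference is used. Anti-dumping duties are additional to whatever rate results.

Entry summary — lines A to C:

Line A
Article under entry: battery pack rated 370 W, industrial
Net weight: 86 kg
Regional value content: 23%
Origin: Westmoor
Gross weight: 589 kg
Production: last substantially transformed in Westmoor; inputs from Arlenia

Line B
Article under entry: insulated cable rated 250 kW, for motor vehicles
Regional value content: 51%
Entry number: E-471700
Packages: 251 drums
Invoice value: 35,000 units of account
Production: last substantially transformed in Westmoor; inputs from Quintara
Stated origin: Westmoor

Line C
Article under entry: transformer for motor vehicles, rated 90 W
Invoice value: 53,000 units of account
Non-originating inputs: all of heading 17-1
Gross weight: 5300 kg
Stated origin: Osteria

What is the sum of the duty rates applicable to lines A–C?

42%

Line A: battery pack → 17-1; rated 370 W → 17-1-3; industrial → 17-1-3-3. Scheduled 8%. Westmoor agreement on 17-1-3: not wholly obtained; Westmoor agreement on 17-3: 17-1-3-3 not covered. → 8%.
Line B: insulated cable → 17-2; rated 250 kW → 17-2-2; for motor vehicles → 17-2-2-1. Scheduled 16%. Westmoor agreement on 17-1-3: 17-2-2-1 not covered; Westmoor agreement on 17-3: 17-2-2-1 not covered. → 16%.
Line C: transformer → 17-3; rated 90 W → 17-3-1; for motor vehicles → 17-3-1-1. Scheduled 18%. Osteria agreement on 17-2-2: 17-3-1-1 not covered. → 18%.
Sum: 8% + 16% + 18% = 42%.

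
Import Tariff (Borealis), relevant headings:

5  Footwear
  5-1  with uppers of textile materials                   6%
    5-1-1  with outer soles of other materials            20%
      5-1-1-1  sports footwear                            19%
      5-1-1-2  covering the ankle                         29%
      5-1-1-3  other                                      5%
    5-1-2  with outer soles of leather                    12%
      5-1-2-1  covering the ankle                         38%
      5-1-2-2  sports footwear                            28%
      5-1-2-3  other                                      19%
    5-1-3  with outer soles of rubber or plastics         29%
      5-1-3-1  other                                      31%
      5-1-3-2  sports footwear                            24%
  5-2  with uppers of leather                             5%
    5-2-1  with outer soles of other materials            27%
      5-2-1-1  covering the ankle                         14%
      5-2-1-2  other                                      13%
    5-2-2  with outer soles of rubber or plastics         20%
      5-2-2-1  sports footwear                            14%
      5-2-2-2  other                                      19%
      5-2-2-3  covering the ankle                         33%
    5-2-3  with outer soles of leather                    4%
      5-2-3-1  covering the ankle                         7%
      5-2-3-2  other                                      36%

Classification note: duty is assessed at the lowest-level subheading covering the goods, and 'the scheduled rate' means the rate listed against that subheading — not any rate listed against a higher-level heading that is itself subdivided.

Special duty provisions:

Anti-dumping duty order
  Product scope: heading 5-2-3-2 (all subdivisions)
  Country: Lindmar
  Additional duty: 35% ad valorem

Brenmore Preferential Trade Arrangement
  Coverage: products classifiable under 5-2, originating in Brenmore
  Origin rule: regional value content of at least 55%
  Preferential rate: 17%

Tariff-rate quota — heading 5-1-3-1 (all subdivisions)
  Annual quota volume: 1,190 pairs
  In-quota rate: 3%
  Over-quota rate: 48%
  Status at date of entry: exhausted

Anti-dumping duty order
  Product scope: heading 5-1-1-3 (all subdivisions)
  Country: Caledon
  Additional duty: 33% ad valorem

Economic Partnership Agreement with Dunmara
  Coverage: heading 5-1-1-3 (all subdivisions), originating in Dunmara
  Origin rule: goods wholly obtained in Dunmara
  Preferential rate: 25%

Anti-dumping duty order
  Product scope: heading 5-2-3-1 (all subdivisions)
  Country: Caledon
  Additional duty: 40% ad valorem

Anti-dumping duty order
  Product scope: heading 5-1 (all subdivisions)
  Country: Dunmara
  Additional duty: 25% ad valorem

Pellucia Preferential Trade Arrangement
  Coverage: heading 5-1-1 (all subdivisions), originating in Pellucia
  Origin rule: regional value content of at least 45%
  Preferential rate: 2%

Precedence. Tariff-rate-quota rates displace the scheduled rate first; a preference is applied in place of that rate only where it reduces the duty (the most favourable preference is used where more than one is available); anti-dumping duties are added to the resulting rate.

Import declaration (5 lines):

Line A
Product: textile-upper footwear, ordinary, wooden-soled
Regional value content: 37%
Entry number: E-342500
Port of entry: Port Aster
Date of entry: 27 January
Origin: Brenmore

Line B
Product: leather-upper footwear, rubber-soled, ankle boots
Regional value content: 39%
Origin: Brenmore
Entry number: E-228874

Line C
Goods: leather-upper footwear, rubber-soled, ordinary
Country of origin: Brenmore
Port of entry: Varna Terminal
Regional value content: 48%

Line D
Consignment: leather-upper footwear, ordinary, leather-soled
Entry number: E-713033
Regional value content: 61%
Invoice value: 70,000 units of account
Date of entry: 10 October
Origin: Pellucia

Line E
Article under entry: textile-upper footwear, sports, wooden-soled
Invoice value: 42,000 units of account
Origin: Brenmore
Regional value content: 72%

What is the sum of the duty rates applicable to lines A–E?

112%

Line A: textile-upper → 5-1; wooden-soled → 5-1-1; ordinary → 5-1-1-3. Scheduled 5%. Brenmore agreement on 5-2: 5-1-1-3 not covered. → 5%.
Line B: leather-upper → 5-2; rubber-soled → 5-2-2; ankle boots → 5-2-2-3. Scheduled 33%. Brenmore agreement on 5-2: RVC < 55%. → 33%.
Line C: leather-upper → 5-2; rubber-soled → 5-2-2; ordinary → 5-2-2-2. Scheduled 19%. Brenmore agreement on 5-2: RVC < 55%. → 19%.
Line D: leather-upper → 5-2; leather-soled → 5-2-3; ordinary → 5-2-3-2. Scheduled 36%. Pellucia agreement on 5-1-1: 5-2-3-2 not covered. → 36%.
Line E: textile-upper → 5-1; wooden-soled → 5-1-1; sports → 5-1-1-1. Scheduled 19%. Brenmore agreement on 5-2: 5-1-1-1 not covered. → 19%.
Sum: 5% + 33% + 19% + 36% + 19% = 112%.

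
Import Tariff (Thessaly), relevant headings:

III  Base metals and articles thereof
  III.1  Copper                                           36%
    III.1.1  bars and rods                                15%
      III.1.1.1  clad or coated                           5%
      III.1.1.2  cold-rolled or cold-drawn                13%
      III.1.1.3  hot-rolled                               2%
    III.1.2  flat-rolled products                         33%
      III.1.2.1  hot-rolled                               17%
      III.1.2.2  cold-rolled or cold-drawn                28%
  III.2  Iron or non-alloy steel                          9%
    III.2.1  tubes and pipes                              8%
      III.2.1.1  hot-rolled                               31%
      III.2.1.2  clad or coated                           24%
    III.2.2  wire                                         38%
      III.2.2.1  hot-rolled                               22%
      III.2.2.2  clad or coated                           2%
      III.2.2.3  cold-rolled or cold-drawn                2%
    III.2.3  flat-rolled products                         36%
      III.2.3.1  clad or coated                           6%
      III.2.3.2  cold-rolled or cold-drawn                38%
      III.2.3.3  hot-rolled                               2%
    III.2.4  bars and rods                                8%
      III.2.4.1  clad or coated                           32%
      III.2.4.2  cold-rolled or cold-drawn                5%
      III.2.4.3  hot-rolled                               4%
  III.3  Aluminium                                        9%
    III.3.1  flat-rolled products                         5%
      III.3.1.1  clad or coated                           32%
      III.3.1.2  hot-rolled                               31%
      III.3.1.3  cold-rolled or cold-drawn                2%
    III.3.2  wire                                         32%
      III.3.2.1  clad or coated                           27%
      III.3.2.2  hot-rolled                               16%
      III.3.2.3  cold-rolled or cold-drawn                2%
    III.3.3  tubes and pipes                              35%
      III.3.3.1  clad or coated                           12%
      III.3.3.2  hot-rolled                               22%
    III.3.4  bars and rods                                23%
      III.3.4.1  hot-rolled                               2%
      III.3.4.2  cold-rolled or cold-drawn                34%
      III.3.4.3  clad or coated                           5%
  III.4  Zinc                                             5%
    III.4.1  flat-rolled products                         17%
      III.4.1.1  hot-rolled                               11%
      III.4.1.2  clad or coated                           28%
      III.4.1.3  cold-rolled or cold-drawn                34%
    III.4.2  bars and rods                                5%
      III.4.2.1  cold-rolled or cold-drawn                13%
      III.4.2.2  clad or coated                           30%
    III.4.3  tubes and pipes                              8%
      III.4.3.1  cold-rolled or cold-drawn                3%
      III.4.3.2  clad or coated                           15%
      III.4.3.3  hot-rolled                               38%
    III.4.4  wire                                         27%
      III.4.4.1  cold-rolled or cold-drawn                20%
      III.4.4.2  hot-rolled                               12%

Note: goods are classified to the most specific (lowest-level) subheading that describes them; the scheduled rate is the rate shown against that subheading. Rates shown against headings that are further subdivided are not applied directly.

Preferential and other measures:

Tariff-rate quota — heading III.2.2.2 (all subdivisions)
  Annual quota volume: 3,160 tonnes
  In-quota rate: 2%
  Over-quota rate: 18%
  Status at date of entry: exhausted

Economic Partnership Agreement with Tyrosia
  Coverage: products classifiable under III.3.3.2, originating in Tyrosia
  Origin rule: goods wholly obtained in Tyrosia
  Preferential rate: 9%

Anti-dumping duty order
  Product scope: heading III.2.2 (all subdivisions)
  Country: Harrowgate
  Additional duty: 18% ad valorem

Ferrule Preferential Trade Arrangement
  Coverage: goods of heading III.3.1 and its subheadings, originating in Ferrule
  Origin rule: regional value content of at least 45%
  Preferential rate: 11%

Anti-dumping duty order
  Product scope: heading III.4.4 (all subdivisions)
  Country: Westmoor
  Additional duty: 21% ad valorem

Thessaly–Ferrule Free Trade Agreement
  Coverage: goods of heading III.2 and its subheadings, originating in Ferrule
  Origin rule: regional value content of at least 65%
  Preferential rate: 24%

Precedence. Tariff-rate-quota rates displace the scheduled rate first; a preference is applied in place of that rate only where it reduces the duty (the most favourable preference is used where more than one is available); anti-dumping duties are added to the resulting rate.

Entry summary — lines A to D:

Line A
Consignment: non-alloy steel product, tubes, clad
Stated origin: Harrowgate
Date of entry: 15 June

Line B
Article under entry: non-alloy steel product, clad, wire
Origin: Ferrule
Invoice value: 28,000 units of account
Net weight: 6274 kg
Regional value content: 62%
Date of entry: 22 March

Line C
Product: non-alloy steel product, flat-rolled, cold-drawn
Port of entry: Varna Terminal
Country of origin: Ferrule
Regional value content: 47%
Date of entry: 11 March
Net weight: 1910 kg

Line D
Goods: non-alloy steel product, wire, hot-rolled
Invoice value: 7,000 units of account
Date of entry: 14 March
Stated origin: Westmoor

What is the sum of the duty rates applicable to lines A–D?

Line A: non-alloy steel → III.2; tubes → III.2.1; clad → III.2.1.2. Scheduled 24%. No special measure applies. → 24%.
Line B: non-alloy steel → III.2; wire → III.2.2; clad → III.2.2.2. Scheduled 2%. quota on III.2.2.2 exhausted → over-quota 18%; Ferrule agreement on III.3.1: III.2.2.2 not covered; Ferrule agreement on III.2: RVC < 65%. → 18%.
Line C: non-alloy steel → III.2; flat-rolled → III.2.3; cold-drawn → III.2.3.2. Scheduled 38%. Ferrule agreement on III.3.1: III.2.3.2 not covered; Ferrule agreement on III.2: RVC < 65%. → 38%.
Line D: non-alloy steel → III.2; wire → III.2.2; hot-rolled → III.2.2.1. Scheduled 22%. No special measure applies. → 22%.
Sum: 24% + 18% + 38% + 22% = 102%.

102%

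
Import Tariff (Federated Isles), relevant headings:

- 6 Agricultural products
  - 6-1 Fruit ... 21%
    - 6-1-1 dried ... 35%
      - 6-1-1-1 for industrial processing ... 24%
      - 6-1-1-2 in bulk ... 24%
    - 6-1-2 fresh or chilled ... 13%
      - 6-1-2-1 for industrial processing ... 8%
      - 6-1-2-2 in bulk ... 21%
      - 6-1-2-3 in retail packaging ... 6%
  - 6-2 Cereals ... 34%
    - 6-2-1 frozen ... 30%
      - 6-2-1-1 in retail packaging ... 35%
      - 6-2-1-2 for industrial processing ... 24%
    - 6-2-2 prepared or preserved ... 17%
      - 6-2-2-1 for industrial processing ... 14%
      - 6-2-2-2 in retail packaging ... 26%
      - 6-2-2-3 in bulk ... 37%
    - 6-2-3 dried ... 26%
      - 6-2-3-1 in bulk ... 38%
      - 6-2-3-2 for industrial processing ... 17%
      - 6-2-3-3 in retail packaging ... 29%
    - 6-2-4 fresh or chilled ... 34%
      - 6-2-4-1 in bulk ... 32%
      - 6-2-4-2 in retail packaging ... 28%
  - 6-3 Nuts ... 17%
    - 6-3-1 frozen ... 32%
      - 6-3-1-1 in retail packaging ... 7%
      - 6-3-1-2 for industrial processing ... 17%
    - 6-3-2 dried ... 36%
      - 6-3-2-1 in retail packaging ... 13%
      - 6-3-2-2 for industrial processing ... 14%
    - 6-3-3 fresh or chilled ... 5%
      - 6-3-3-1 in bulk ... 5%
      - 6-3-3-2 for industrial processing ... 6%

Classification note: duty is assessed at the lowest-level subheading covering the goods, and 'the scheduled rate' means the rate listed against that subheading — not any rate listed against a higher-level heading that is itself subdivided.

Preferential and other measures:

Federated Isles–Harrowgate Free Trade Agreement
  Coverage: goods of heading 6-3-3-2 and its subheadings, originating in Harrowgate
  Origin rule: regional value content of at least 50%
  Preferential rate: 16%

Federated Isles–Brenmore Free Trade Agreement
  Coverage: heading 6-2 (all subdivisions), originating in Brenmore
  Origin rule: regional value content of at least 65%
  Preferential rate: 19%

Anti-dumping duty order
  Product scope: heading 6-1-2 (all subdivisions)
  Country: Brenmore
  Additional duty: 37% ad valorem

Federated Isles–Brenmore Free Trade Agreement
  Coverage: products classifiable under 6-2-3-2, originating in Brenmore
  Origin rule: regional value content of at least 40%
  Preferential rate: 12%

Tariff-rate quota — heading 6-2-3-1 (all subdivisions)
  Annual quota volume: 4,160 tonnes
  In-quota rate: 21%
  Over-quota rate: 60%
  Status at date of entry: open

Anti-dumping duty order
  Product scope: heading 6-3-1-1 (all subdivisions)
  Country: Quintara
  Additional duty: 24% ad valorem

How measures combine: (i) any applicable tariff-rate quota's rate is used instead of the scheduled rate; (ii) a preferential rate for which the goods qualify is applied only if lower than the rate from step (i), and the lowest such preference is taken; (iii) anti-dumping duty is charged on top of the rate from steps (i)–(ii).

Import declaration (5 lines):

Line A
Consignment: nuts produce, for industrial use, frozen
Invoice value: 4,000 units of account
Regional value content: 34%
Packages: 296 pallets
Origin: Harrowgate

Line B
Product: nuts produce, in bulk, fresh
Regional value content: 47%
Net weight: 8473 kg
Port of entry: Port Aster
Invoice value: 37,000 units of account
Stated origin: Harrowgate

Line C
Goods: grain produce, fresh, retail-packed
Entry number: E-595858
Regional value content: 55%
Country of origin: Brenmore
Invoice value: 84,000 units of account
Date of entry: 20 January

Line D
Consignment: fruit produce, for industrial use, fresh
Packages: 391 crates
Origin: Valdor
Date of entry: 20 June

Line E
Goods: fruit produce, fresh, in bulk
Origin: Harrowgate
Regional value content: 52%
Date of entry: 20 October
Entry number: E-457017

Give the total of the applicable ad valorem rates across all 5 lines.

79%

Line A: nuts → 6-3; frozen → 6-3-1; for industrial use → 6-3-1-2. Scheduled 17%. Harrowgate agreement on 6-3-3-2: 6-3-1-2 not covered. → 17%.
Line B: nuts → 6-3; fresh → 6-3-3; in bulk → 6-3-3-1. Scheduled 5%. Harrowgate agreement on 6-3-3-2: 6-3-3-1 not covered. → 5%.
Line C: grain → 6-2; fresh → 6-2-4; retail-packed → 6-2-4-2. Scheduled 28%. Brenmore agreement on 6-2: RVC < 65%; Brenmore agreement on 6-2-3-2: 6-2-4-2 not covered. → 28%.
Line D: fruit → 6-1; fresh → 6-1-2; for industrial use → 6-1-2-1. Scheduled 8%. No special measure applies. → 8%.
Line E: fruit → 6-1; fresh → 6-1-2; in bulk → 6-1-2-2. Scheduled 21%. Harrowgate agreement on 6-3-3-2: 6-1-2-2 not covered. → 21%.
Sum: 17% + 5% + 28% + 8% + 21% = 79%.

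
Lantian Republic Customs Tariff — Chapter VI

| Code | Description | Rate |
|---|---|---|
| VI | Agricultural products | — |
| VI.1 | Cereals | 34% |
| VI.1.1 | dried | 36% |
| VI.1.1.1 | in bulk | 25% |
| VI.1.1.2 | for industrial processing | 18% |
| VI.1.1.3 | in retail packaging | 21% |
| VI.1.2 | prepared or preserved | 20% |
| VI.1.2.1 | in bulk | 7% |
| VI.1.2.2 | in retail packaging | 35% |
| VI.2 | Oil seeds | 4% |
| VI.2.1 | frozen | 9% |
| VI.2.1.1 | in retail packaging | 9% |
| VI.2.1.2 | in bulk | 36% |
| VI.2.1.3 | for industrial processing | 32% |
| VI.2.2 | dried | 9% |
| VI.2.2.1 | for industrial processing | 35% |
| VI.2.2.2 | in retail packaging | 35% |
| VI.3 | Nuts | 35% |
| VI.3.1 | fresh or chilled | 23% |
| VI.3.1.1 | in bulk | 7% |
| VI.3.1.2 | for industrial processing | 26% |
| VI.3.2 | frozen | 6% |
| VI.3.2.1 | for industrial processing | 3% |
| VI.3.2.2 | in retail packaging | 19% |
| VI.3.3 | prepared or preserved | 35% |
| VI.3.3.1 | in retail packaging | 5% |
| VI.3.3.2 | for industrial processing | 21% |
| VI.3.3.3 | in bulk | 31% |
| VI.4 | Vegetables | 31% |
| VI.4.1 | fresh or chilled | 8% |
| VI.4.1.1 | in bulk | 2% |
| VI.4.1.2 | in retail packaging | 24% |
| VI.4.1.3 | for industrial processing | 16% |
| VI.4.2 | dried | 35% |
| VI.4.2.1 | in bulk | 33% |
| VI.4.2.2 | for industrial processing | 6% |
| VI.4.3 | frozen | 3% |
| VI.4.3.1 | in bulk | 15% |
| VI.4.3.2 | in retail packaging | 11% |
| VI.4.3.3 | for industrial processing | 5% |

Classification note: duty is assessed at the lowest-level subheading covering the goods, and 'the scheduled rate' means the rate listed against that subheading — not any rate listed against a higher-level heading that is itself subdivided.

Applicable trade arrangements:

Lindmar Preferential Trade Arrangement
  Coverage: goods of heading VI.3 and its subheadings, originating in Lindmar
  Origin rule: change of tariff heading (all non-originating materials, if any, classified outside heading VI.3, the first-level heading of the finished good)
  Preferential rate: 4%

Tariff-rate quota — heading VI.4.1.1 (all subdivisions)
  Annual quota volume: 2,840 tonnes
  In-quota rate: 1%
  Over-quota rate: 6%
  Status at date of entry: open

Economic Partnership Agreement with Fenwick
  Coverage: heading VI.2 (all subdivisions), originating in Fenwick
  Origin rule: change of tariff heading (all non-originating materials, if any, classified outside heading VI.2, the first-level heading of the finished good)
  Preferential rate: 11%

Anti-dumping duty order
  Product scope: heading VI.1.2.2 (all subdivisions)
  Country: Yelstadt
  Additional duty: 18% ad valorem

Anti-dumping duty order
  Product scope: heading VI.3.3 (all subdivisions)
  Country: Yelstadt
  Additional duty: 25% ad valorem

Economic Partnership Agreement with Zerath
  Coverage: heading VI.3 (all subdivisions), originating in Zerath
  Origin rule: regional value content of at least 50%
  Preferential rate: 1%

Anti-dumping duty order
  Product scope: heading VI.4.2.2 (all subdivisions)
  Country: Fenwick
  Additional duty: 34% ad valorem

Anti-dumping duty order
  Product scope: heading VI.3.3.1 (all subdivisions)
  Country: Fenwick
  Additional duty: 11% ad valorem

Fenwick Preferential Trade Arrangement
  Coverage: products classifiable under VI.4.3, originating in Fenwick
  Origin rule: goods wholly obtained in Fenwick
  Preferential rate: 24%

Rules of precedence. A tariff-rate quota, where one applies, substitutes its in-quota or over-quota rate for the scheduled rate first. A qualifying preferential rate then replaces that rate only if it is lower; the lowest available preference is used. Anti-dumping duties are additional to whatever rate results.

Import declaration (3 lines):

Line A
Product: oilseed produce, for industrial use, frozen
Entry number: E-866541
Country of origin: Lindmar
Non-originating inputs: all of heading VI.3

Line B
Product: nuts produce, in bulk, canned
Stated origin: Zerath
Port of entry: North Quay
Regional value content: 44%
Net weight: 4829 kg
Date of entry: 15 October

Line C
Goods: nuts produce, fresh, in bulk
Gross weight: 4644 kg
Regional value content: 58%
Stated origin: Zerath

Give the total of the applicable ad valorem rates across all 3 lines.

Line A: oilseed → VI.2; frozen → VI.2.1; for industrial use → VI.2.1.3. Scheduled 32%. Lindmar agreement on VI.3: VI.2.1.3 not covered. → 32%.
Line B: nuts → VI.3; canned → VI.3.3; in bulk → VI.3.3.3. Scheduled 31%. Zerath agreement on VI.3: RVC < 50%. → 31%.
Line C: nuts → VI.3; fresh → VI.3.1; in bulk → VI.3.1.1. Scheduled 7%. Zerath agreement on VI.3: RVC ≥ 50% → 1% available; preferential 1%. → 1%.
Sum: 32% + 31% + 1% = 64%.

64%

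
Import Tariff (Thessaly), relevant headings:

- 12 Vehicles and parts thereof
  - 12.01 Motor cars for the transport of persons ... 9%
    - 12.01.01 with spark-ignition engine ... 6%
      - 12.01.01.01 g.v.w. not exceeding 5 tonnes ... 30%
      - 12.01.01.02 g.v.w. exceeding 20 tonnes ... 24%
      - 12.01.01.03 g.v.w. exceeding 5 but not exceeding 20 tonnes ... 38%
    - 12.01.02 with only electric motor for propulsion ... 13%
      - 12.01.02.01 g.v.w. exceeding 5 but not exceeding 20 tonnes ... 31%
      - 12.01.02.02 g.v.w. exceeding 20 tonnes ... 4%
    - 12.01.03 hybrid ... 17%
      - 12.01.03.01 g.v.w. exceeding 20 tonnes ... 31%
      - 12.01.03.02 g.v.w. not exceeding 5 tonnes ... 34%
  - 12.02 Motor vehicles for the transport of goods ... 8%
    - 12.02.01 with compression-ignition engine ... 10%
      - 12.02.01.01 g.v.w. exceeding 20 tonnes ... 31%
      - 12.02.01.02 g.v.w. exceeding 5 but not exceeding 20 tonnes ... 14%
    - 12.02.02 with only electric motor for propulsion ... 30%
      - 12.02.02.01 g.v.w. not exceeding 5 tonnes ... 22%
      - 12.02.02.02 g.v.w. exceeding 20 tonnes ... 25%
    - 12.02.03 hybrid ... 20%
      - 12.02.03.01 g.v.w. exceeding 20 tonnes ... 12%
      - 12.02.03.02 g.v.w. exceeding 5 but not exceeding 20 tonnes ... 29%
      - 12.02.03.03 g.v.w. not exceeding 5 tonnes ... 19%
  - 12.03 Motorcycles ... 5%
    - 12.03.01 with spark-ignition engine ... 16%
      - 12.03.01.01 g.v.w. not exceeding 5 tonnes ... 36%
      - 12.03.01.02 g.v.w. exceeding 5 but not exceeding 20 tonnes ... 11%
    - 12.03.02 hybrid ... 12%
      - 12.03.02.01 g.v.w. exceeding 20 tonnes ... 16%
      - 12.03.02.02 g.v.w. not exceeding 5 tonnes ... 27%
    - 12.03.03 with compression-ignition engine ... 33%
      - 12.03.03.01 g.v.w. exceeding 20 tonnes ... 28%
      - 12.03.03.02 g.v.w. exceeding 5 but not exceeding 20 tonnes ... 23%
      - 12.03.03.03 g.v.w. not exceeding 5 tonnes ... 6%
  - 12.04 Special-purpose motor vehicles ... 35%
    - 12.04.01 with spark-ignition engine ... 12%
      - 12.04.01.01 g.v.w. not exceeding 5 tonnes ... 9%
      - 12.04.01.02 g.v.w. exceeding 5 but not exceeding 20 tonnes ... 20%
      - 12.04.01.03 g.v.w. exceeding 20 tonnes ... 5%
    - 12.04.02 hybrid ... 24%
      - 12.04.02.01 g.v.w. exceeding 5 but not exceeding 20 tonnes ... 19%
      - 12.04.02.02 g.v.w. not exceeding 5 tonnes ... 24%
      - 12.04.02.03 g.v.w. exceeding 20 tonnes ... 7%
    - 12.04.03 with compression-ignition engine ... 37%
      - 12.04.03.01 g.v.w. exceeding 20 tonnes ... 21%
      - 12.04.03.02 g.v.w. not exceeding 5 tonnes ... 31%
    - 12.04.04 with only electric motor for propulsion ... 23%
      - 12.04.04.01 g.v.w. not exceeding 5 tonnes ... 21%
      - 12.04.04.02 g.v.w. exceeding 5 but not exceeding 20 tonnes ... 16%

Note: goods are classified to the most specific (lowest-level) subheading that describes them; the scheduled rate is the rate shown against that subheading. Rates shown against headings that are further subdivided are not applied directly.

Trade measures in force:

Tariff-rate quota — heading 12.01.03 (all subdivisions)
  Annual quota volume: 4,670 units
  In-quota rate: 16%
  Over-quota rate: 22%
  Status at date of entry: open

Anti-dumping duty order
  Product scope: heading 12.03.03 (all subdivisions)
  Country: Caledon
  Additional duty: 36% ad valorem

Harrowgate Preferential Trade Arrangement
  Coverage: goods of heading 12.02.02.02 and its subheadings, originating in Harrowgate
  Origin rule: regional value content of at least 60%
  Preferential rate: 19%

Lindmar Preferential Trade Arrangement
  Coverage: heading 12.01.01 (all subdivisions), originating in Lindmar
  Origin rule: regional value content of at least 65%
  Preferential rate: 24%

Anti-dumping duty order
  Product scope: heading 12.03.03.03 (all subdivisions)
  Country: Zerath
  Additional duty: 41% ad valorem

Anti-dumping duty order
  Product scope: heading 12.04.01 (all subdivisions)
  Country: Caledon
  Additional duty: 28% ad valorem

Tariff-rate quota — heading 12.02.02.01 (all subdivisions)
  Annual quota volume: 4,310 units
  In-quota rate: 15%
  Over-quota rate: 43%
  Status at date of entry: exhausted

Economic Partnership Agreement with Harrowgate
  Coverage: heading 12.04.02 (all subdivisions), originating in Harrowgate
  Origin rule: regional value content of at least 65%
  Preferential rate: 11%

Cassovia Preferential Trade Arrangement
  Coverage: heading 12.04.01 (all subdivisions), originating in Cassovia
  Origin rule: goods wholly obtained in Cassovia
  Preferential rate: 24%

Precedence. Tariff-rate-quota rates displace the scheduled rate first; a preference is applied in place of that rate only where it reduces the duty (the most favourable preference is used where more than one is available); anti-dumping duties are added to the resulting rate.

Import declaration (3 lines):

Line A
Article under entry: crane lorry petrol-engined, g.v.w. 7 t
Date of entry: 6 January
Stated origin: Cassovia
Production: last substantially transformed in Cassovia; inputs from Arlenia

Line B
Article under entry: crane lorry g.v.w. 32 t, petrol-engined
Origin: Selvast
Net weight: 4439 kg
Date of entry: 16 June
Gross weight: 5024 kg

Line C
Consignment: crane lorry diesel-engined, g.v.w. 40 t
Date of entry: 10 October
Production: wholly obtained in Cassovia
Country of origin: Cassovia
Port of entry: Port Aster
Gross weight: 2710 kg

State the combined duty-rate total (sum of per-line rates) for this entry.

46%

Line A: crane lorry → 12.04; petrol-engined → 12.04.01; g.v.w. 7 t → 12.04.01.02. Scheduled 20%. Cassovia agreement on 12.04.01: not wholly obtained. → 20%.
Line B: crane lorry → 12.04; petrol-engined → 12.04.01; g.v.w. 32 t → 12.04.01.03. Scheduled 5%. No special measure applies. → 5%.
Line C: crane lorry → 12.04; diesel-engined → 12.04.03; g.v.w. 40 t → 12.04.03.01. Scheduled 21%. Cassovia agreement on 12.04.01: 12.04.03.01 not covered. → 21%.
Sum: 20% + 5% + 21% = 46%.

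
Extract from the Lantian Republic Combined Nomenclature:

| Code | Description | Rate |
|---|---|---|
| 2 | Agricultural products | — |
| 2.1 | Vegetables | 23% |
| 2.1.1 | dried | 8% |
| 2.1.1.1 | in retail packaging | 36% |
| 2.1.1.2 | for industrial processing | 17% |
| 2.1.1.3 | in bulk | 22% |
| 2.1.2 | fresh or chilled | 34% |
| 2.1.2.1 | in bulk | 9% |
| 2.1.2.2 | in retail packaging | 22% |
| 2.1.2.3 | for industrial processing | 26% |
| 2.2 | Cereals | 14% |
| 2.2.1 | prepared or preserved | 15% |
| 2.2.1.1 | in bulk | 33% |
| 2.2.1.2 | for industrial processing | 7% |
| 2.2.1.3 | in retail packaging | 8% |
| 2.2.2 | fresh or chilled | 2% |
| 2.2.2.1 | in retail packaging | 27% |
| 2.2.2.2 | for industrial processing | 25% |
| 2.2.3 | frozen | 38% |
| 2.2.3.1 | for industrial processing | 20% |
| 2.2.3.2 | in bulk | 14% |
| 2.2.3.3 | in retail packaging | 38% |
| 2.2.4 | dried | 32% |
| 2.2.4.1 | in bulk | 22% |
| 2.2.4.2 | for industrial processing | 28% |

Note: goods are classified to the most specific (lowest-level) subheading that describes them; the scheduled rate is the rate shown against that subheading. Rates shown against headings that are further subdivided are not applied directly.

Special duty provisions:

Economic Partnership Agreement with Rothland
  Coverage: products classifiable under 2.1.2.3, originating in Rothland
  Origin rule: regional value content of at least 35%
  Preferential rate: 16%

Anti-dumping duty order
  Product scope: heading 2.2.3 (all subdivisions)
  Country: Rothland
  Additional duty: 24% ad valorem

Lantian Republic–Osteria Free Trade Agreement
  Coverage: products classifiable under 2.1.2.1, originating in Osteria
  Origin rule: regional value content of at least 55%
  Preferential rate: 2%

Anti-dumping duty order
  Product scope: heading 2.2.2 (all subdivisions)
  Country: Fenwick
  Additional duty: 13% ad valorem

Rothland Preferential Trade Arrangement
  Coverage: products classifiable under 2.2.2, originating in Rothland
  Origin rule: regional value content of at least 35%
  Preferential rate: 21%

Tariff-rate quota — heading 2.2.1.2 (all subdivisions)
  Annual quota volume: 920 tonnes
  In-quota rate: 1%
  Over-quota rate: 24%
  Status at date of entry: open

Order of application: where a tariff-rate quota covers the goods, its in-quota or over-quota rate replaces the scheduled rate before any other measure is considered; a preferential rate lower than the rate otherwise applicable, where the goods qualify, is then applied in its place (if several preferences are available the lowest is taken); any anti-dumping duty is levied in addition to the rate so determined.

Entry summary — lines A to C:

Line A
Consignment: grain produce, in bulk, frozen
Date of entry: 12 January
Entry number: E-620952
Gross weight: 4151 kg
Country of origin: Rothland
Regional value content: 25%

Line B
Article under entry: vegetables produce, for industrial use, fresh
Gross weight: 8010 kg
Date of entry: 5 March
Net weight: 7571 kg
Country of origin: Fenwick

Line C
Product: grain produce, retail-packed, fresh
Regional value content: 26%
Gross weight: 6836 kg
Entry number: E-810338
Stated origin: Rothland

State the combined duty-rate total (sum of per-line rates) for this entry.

91%

Line A: grain → 2.2; frozen → 2.2.3; in bulk → 2.2.3.2. Scheduled 14%. Rothland agreement on 2.1.2.3: 2.2.3.2 not covered; Rothland agreement on 2.2.2: 2.2.3.2 not covered; anti-dumping (Rothland, 2.2.3): +24%; total 14% + 24% = 38%. → 38%.
Line B: vegetables → 2.1; fresh → 2.1.2; for industrial use → 2.1.2.3. Scheduled 26%. No special measure applies. → 26%.
Line C: grain → 2.2; fresh → 2.2.2; retail-packed → 2.2.2.1. Scheduled 27%. Rothland agreement on 2.1.2.3: 2.2.2.1 not covered; Rothland agreement on 2.2.2: RVC < 35%. → 27%.
Sum: 38% + 26% + 27% = 91%.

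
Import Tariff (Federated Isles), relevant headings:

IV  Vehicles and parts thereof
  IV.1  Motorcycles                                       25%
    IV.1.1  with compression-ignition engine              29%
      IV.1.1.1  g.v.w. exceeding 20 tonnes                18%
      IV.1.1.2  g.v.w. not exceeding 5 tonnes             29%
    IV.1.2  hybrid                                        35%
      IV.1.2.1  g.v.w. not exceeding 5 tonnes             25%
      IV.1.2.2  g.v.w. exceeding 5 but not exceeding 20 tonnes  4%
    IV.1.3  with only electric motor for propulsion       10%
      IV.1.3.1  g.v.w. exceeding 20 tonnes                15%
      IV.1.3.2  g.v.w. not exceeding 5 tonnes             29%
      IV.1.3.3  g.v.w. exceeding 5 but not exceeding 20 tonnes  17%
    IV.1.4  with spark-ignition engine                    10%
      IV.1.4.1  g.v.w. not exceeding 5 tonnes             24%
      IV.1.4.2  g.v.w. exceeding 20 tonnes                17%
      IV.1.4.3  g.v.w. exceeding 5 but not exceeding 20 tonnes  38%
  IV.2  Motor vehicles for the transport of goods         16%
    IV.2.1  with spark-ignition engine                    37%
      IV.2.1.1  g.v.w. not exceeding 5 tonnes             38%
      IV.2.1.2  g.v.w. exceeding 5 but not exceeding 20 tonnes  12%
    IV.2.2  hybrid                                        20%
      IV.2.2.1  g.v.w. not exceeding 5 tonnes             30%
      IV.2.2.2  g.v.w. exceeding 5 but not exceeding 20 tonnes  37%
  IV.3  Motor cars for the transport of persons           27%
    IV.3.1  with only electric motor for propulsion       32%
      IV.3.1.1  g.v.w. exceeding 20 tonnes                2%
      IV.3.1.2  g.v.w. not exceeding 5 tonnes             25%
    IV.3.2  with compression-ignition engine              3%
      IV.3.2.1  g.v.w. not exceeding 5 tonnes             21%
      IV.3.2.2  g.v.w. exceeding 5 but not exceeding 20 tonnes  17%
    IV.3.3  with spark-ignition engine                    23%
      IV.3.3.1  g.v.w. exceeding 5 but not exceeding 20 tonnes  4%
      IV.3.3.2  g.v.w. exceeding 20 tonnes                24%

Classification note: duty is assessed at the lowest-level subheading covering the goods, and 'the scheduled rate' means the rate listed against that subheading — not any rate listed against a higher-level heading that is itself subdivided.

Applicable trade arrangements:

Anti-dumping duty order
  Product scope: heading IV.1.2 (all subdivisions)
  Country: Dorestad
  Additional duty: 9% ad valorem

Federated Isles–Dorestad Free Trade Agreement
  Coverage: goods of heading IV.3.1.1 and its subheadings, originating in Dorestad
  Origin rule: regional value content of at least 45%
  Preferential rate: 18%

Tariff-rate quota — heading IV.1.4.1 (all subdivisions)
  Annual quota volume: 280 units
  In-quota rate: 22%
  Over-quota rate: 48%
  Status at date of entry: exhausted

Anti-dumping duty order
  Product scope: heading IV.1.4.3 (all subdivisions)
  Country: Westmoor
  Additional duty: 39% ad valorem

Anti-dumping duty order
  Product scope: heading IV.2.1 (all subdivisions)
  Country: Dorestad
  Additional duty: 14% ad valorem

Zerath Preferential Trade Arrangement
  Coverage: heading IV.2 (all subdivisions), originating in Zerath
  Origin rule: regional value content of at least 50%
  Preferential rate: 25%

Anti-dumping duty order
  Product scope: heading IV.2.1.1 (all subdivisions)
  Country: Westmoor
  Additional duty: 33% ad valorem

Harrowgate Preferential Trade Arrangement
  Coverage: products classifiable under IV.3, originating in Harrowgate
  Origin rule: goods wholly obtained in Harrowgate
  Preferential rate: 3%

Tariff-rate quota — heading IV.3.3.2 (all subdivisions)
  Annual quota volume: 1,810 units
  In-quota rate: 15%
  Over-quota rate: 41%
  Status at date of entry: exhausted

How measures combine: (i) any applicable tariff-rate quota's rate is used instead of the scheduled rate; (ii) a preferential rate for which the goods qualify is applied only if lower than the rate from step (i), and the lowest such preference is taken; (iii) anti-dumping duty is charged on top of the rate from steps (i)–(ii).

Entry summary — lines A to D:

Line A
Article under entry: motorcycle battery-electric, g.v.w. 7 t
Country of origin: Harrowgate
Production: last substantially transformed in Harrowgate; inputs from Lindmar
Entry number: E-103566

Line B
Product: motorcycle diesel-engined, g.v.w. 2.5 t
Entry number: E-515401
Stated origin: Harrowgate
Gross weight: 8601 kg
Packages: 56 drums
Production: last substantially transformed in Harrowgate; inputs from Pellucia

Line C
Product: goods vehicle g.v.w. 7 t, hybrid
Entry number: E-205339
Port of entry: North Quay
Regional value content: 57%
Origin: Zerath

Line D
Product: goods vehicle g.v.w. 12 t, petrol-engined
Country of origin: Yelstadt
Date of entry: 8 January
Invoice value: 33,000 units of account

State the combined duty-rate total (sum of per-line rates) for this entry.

83%

Line A: motorcycle → IV.1; battery-electric → IV.1.3; g.v.w. 7 t → IV.1.3.3. Scheduled 17%. Harrowgate agreement on IV.3: IV.1.3.3 not covered. → 17%.
Line B: motorcycle → IV.1; diesel-engined → IV.1.1; g.v.w. 2.5 t → IV.1.1.2. Scheduled 29%. Harrowgate agreement on IV.3: IV.1.1.2 not covered. → 29%.
Line C: goods vehicle → IV.2; hybrid → IV.2.2; g.v.w. 7 t → IV.2.2.2. Scheduled 37%. Zerath agreement on IV.2: RVC ≥ 50% → 25% available; preferential 25%. → 25%.
Line D: goods vehicle → IV.2; petrol-engined → IV.2.1; g.v.w. 12 t → IV.2.1.2. Scheduled 12%. No special measure applies. → 12%.
Sum: 17% + 29% + 25% + 12% = 83%.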